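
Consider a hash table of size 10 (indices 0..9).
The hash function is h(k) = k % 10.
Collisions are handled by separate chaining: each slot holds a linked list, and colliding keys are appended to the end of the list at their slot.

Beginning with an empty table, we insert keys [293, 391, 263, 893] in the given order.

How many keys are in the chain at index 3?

Insert 293: h=3, bucket 3 empty → new chain.
Insert 391: h=1, bucket 1 empty → new chain.
Insert 263: h=3, bucket 3 nonempty → append to chain.
Insert 893: h=3, bucket 3 nonempty → append to chain.
Final buckets:
0: -
1: 391
2: -
3: 293 -> 263 -> 893
4: -
5: -
6: -
7: -
8: -
9: -

3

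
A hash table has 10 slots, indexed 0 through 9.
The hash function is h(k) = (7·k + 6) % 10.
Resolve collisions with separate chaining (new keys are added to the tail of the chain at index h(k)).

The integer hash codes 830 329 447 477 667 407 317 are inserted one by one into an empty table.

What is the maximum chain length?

Insert 830: h=6, bucket 6 empty → new chain.
Insert 329: h=9, bucket 9 empty → new chain.
Insert 447: h=5, bucket 5 empty → new chain.
Insert 477: h=5, bucket 5 nonempty → append to chain.
Insert 667: h=5, bucket 5 nonempty → append to chain.
Insert 407: h=5, bucket 5 nonempty → append to chain.
Insert 317: h=5, bucket 5 nonempty → append to chain.
Final buckets:
0: .
1: .
2: .
3: .
4: .
5: 447 -> 477 -> 667 -> 407 -> 317
6: 830
7: .
8: .
9: 329

5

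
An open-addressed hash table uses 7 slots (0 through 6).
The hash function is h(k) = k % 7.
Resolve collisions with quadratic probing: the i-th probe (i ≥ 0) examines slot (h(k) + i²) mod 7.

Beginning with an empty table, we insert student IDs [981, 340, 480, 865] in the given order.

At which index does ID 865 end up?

6

981: h=1 => slot 1
340: h=4 => slot 4
480: h=4, probe 4,5 => slot 5
865: h=4, probe 4,5,1,6 => slot 6
Table: [_, 981, _, _, 340, 480, 865]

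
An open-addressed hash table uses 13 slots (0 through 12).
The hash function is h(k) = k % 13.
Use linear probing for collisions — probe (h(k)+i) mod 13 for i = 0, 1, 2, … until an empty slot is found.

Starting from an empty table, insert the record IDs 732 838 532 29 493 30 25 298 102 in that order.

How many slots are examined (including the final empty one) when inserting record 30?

732: h=4 -> slot 4
838: h=6 -> slot 6
532: h=12 -> slot 12
29: h=3 -> slot 3
493: h=12, probe 12,0 -> slot 0
30: h=4, probe 4,5 -> slot 5
25: h=12, probe 12,0,1 -> slot 1
298: h=12, probe 12,0,1,2 -> slot 2
102: h=11 -> slot 11
Table: [493, 25, 298, 29, 732, 30, 838, _, _, _, _, 102, 532]

2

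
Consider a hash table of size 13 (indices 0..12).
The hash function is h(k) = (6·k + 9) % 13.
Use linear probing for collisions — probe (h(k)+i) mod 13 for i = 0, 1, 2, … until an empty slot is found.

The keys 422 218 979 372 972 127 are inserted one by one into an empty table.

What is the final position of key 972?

8

Insert 422: h=6, slot 6 empty -> index 6.
Insert 218: h=4, slot 4 empty -> index 4.
Insert 979: h=7, slot 7 empty -> index 7.
Insert 372: h=5, slot 5 empty -> index 5.
Insert 972: h=4, slots 4,5,6,7 occupied -> index 8.
Insert 127: h=4, slots 4,5,6,7,8 occupied -> index 9.
Table: [—, —, —, —, 218, 372, 422, 979, 972, 127, —, —, —]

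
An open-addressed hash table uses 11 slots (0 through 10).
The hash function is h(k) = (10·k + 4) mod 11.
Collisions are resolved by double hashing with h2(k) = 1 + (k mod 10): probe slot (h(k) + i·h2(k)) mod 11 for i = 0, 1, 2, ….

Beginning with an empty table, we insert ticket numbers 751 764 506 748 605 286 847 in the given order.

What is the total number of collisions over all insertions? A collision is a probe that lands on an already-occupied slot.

6

751: h=1 → slot 1
764: h=10 → slot 10
506: h=4 → slot 4
748: h=4, h2=9, probe 4,2 → slot 2
605: h=4, h2=6, probe 4,10,5 → slot 5
286: h=4, h2=7, probe 4,0 → slot 0
847: h=4, h2=8, probe 4,1,9 → slot 9
Table: [286, 751, 748, ∅, 506, 605, ∅, ∅, ∅, 847, 764]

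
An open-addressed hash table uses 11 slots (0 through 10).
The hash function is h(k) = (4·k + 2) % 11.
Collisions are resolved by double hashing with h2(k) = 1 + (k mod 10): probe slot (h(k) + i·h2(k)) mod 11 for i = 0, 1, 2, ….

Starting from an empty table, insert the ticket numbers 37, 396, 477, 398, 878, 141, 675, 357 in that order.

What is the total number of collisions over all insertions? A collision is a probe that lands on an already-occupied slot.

5

Insert 37: h=7, slot 7 empty -> index 7.
Insert 396: h=2, slot 2 empty -> index 2.
Insert 477: h=7, h2=8, slot 7 occupied -> index 4.
Insert 398: h=10, slot 10 empty -> index 10.
Insert 878: h=5, slot 5 empty -> index 5.
Insert 141: h=5, h2=2, slots 5,7 occupied -> index 9.
Insert 675: h=7, h2=6, slots 7,2 occupied -> index 8.
Insert 357: h=0, slot 0 empty -> index 0.
Table: [357, -, 396, -, 477, 878, -, 37, 675, 141, 398]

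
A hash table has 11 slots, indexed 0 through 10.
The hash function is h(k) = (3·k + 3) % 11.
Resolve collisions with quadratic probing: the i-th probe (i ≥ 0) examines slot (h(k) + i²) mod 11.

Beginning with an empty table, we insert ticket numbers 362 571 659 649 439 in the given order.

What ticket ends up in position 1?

Insert 362: h=0, slot 0 empty => index 0.
Insert 571: h=0, slot 0 occupied => index 1.
Insert 659: h=0, slots 0,1 occupied => index 4.
Insert 649: h=3, slot 3 empty => index 3.
Insert 439: h=0, slots 0,1,4 occupied => index 9.
Table: [362, 571, ∅, 649, 659, ∅, ∅, ∅, ∅, 439, ∅]

571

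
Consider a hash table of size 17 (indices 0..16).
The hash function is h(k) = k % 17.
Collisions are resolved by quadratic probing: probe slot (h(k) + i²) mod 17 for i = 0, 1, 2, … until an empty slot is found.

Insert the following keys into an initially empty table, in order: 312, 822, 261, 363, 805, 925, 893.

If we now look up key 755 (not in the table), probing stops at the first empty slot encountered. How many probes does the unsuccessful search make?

3

312 hashes to 6; slot 6 is free → place at 6.
822 hashes to 6; 6 taken → place at 7.
261 hashes to 6; 6,7 taken → place at 10.
363 hashes to 6; 6,7,10 taken → place at 15.
805 hashes to 6; 6,7,10,15 taken → place at 5.
925 hashes to 7; 7 taken → place at 8.
893 hashes to 9; slot 9 is free → place at 9.
Table: [., ., ., ., ., 805, 312, 822, 925, 893, 261, ., ., ., ., 363, .]
Lookup 755: h=7, probe 7,8,11 → slot 11 empty, not found.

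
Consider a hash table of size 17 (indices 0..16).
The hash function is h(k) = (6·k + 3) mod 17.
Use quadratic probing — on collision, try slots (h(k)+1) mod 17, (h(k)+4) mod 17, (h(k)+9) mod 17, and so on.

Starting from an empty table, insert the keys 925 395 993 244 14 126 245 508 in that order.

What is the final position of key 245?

925 hashes to 11; slot 11 is free -> place at 11.
395 hashes to 10; slot 10 is free -> place at 10.
993 hashes to 11; 11 taken -> place at 12.
244 hashes to 5; slot 5 is free -> place at 5.
14 hashes to 2; slot 2 is free -> place at 2.
126 hashes to 11; 11,12 taken -> place at 15.
245 hashes to 11; 11,12,15 taken -> place at 3.
508 hashes to 8; slot 8 is free -> place at 8.
Table: [—, —, 14, 245, —, 244, —, —, 508, —, 395, 925, 993, —, —, 126, —]

3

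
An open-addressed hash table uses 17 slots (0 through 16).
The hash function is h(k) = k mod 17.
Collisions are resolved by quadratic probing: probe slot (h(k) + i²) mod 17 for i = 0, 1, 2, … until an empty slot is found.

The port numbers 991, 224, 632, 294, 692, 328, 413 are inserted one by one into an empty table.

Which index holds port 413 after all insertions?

991: h=5 => slot 5
224: h=3 => slot 3
632: h=3, probe 3,4 => slot 4
294: h=5, probe 5,6 => slot 6
692: h=12 => slot 12
328: h=5, probe 5,6,9 => slot 9
413: h=5, probe 5,6,9,14 => slot 14
Table: [-, -, -, 224, 632, 991, 294, -, -, 328, -, -, 692, -, 413, -, -]

14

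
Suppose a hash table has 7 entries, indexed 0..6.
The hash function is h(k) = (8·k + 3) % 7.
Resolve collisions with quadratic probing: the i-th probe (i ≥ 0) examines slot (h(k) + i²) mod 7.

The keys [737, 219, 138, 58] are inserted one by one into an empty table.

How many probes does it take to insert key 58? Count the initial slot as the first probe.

3

737 hashes to 5; slot 5 is free => place at 5.
219 hashes to 5; 5 taken => place at 6.
138 hashes to 1; slot 1 is free => place at 1.
58 hashes to 5; 5,6 taken => place at 2.
Table: [., 138, 58, ., ., 737, 219]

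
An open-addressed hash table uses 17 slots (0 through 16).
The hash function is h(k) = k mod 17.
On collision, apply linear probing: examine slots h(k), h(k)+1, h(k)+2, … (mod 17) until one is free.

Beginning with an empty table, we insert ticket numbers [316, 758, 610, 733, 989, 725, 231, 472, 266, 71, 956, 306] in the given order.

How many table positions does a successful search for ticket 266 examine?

6

Insert 316: h=10, slot 10 empty -> index 10.
Insert 758: h=10, slot 10 occupied -> index 11.
Insert 610: h=15, slot 15 empty -> index 15.
Insert 733: h=2, slot 2 empty -> index 2.
Insert 989: h=3, slot 3 empty -> index 3.
Insert 725: h=11, slot 11 occupied -> index 12.
Insert 231: h=10, slots 10,11,12 occupied -> index 13.
Insert 472: h=13, slot 13 occupied -> index 14.
Insert 266: h=11, slots 11,12,13,14,15 occupied -> index 16.
Insert 71: h=3, slot 3 occupied -> index 4.
Insert 956: h=4, slot 4 occupied -> index 5.
Insert 306: h=0, slot 0 empty -> index 0.
Table: [306, _, 733, 989, 71, 956, _, _, _, _, 316, 758, 725, 231, 472, 610, 266]
Lookup 266: h=11, probe 11,12,13,14,15,16 → found at 16.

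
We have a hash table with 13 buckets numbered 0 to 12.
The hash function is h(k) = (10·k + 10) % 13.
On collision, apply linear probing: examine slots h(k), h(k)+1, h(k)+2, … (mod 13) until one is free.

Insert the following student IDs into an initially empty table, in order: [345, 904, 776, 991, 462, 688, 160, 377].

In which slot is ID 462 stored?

345: h=2 -> slot 2
904: h=2, probe 2,3 -> slot 3
776: h=9 -> slot 9
991: h=1 -> slot 1
462: h=2, probe 2,3,4 -> slot 4
688: h=0 -> slot 0
160: h=11 -> slot 11
377: h=10 -> slot 10
Table: [688, 991, 345, 904, 462, -, -, -, -, 776, 377, 160, -]

4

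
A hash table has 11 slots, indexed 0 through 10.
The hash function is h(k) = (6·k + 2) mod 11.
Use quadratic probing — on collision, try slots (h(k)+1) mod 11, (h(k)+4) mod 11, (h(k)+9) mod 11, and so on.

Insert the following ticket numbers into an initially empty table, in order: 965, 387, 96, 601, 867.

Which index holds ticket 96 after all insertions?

7

965 hashes to 6; slot 6 is free -> place at 6.
387 hashes to 3; slot 3 is free -> place at 3.
96 hashes to 6; 6 taken -> place at 7.
601 hashes to 0; slot 0 is free -> place at 0.
867 hashes to 1; slot 1 is free -> place at 1.
Table: [601, 867, ., 387, ., ., 965, 96, ., ., .]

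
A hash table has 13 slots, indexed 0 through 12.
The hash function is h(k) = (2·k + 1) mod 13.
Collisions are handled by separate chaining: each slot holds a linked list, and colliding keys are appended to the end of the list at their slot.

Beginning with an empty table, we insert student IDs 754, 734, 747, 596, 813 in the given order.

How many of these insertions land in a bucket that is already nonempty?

1

Insert 754: h=1, bucket 1 empty → new chain.
Insert 734: h=0, bucket 0 empty → new chain.
Insert 747: h=0, bucket 0 nonempty → append to chain.
Insert 596: h=10, bucket 10 empty → new chain.
Insert 813: h=2, bucket 2 empty → new chain.
Final buckets:
0: 734 -> 747
1: 754
2: 813
3: _
4: _
5: _
6: _
7: _
8: _
9: _
10: 596
11: _
12: _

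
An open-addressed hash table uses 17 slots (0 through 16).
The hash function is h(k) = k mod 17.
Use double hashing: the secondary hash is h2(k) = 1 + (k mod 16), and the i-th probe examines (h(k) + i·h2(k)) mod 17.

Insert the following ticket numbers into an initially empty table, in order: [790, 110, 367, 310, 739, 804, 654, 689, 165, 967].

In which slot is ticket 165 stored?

1

790 hashes to 8; slot 8 is free -> place at 8.
110 hashes to 8, h2=15; 8 taken -> place at 6.
367 hashes to 10; slot 10 is free -> place at 10.
310 hashes to 4; slot 4 is free -> place at 4.
739 hashes to 8, h2=4; 8 taken -> place at 12.
804 hashes to 5; slot 5 is free -> place at 5.
654 hashes to 8, h2=15; 8,6,4 taken -> place at 2.
689 hashes to 9; slot 9 is free -> place at 9.
165 hashes to 12, h2=6; 12 taken -> place at 1.
967 hashes to 15; slot 15 is free -> place at 15.
Table: [-, 165, 654, -, 310, 804, 110, -, 790, 689, 367, -, 739, -, -, 967, -]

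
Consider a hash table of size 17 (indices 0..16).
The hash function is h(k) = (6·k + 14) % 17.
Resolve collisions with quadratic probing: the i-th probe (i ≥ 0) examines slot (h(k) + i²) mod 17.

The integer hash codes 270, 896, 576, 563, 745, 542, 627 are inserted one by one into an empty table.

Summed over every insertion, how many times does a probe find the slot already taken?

270: h=2 -> slot 2
896: h=1 -> slot 1
576: h=2, probe 2,3 -> slot 3
563: h=9 -> slot 9
745: h=13 -> slot 13
542: h=2, probe 2,3,6 -> slot 6
627: h=2, probe 2,3,6,11 -> slot 11
Table: [_, 896, 270, 576, _, _, 542, _, _, 563, _, 627, _, 745, _, _, _]

6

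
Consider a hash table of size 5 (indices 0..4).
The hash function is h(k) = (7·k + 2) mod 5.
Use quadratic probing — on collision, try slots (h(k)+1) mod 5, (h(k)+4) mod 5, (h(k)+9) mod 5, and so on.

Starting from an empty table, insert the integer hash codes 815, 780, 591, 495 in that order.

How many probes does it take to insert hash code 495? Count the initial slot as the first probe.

815 hashes to 2; slot 2 is free => place at 2.
780 hashes to 2; 2 taken => place at 3.
591 hashes to 4; slot 4 is free => place at 4.
495 hashes to 2; 2,3 taken => place at 1.
Table: [∅, 495, 815, 780, 591]

3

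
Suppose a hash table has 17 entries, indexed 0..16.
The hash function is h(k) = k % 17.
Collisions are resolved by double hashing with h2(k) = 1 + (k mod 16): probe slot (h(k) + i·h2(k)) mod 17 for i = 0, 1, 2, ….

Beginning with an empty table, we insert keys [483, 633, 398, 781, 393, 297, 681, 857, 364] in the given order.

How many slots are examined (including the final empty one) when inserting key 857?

483: h=7 => slot 7
633: h=4 => slot 4
398: h=7, h2=15, probe 7,5 => slot 5
781: h=16 => slot 16
393: h=2 => slot 2
297: h=8 => slot 8
681: h=1 => slot 1
857: h=7, h2=10, probe 7,0 => slot 0
364: h=7, h2=13, probe 7,3 => slot 3
Table: [857, 681, 393, 364, 633, 398, _, 483, 297, _, _, _, _, _, _, _, 781]

2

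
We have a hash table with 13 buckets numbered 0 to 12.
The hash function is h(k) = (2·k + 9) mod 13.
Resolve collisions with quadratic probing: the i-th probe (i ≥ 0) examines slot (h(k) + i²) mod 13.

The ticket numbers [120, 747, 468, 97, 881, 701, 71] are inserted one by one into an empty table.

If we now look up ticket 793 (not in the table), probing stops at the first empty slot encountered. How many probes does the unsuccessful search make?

Insert 120: h=2, slot 2 empty → index 2.
Insert 747: h=8, slot 8 empty → index 8.
Insert 468: h=9, slot 9 empty → index 9.
Insert 97: h=8, slots 8,9 occupied → index 12.
Insert 881: h=3, slot 3 empty → index 3.
Insert 701: h=7, slot 7 empty → index 7.
Insert 71: h=8, slots 8,9,12 occupied → index 4.
Table: [., ., 120, 881, 71, ., ., 701, 747, 468, ., ., 97]
Lookup 793: h=9, probe 9,10 → slot 10 empty, not found.

2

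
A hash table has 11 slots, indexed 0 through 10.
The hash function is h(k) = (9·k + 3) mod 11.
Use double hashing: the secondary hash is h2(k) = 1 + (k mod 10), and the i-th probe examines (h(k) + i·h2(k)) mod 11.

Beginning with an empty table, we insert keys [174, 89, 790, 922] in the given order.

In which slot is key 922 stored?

10

174 hashes to 7; slot 7 is free -> place at 7.
89 hashes to 1; slot 1 is free -> place at 1.
790 hashes to 7, h2=1; 7 taken -> place at 8.
922 hashes to 7, h2=3; 7 taken -> place at 10.
Table: [—, 89, —, —, —, —, —, 174, 790, —, 922]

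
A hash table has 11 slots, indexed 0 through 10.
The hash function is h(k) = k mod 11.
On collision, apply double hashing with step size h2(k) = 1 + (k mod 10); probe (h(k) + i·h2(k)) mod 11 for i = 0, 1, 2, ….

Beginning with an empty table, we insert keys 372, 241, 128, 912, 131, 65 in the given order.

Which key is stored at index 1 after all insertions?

131

372: h=9 → slot 9
241: h=10 → slot 10
128: h=7 → slot 7
912: h=10, h2=3, probe 10,2 → slot 2
131: h=10, h2=2, probe 10,1 → slot 1
65: h=10, h2=6, probe 10,5 → slot 5
Table: [∅, 131, 912, ∅, ∅, 65, ∅, 128, ∅, 372, 241]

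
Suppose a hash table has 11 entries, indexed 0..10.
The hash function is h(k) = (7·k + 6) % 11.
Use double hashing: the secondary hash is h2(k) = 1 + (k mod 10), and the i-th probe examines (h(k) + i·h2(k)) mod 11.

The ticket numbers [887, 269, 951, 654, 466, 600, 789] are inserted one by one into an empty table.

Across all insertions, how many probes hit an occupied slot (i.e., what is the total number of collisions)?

887 hashes to 0; slot 0 is free -> place at 0.
269 hashes to 8; slot 8 is free -> place at 8.
951 hashes to 8, h2=2; 8 taken -> place at 10.
654 hashes to 8, h2=5; 8 taken -> place at 2.
466 hashes to 1; slot 1 is free -> place at 1.
600 hashes to 4; slot 4 is free -> place at 4.
789 hashes to 7; slot 7 is free -> place at 7.
Table: [887, 466, 654, ∅, 600, ∅, ∅, 789, 269, ∅, 951]

2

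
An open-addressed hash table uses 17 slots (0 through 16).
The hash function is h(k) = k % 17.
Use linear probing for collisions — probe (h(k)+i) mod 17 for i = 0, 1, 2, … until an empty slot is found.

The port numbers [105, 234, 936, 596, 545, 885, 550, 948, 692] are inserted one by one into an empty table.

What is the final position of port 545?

105: h=3 => slot 3
234: h=13 => slot 13
936: h=1 => slot 1
596: h=1, probe 1,2 => slot 2
545: h=1, probe 1,2,3,4 => slot 4
885: h=1, probe 1,2,3,4,5 => slot 5
550: h=6 => slot 6
948: h=13, probe 13,14 => slot 14
692: h=12 => slot 12
Table: [., 936, 596, 105, 545, 885, 550, ., ., ., ., ., 692, 234, 948, ., .]

4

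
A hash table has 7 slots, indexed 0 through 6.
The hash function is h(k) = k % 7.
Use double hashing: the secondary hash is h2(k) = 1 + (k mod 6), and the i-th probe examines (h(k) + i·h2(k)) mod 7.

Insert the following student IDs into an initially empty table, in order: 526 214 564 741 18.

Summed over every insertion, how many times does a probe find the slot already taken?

4

526 hashes to 1; slot 1 is free → place at 1.
214 hashes to 4; slot 4 is free → place at 4.
564 hashes to 4, h2=1; 4 taken → place at 5.
741 hashes to 6; slot 6 is free → place at 6.
18 hashes to 4, h2=1; 4,5,6 taken → place at 0.
Table: [18, 526, —, —, 214, 564, 741]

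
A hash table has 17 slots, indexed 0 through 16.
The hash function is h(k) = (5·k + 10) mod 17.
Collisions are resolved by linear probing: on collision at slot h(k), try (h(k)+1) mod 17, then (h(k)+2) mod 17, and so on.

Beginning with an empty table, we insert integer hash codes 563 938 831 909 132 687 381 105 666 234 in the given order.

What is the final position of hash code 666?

563 hashes to 3; slot 3 is free → place at 3.
938 hashes to 8; slot 8 is free → place at 8.
831 hashes to 0; slot 0 is free → place at 0.
909 hashes to 16; slot 16 is free → place at 16.
132 hashes to 7; slot 7 is free → place at 7.
687 hashes to 11; slot 11 is free → place at 11.
381 hashes to 11; 11 taken → place at 12.
105 hashes to 8; 8 taken → place at 9.
666 hashes to 8; 8,9 taken → place at 10.
234 hashes to 7; 7,8,9,10,11,12 taken → place at 13.
Table: [831, ∅, ∅, 563, ∅, ∅, ∅, 132, 938, 105, 666, 687, 381, 234, ∅, ∅, 909]

10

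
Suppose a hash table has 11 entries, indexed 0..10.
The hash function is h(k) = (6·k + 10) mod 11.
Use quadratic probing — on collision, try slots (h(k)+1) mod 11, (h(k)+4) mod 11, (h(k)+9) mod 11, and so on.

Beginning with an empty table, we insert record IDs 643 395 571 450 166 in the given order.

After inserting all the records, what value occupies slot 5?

571

643 hashes to 7; slot 7 is free → place at 7.
395 hashes to 4; slot 4 is free → place at 4.
571 hashes to 4; 4 taken → place at 5.
450 hashes to 4; 4,5 taken → place at 8.
166 hashes to 5; 5 taken → place at 6.
Table: [-, -, -, -, 395, 571, 166, 643, 450, -, -]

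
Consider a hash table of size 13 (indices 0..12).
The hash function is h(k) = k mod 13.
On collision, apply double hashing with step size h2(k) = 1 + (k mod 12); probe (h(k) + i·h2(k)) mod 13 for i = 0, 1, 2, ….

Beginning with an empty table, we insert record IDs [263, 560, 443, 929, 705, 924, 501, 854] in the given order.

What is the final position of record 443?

263 hashes to 3; slot 3 is free → place at 3.
560 hashes to 1; slot 1 is free → place at 1.
443 hashes to 1, h2=12; 1 taken → place at 0.
929 hashes to 6; slot 6 is free → place at 6.
705 hashes to 3, h2=10; 3,0 taken → place at 10.
924 hashes to 1, h2=1; 1 taken → place at 2.
501 hashes to 7; slot 7 is free → place at 7.
854 hashes to 9; slot 9 is free → place at 9.
Table: [443, 560, 924, 263, -, -, 929, 501, -, 854, 705, -, -]

0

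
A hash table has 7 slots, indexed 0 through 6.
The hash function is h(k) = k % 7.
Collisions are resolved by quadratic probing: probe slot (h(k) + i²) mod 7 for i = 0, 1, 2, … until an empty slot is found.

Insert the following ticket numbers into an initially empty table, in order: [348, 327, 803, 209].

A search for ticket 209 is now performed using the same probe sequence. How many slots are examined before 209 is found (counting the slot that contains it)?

348 hashes to 5; slot 5 is free -> place at 5.
327 hashes to 5; 5 taken -> place at 6.
803 hashes to 5; 5,6 taken -> place at 2.
209 hashes to 6; 6 taken -> place at 0.
Table: [209, ., 803, ., ., 348, 327]
Lookup 209: h=6, probe 6,0 → found at 0.

2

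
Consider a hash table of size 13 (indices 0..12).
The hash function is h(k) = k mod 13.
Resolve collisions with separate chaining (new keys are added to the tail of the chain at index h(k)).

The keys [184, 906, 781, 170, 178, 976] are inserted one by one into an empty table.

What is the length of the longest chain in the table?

3

Insert 184: h=2, bucket 2 empty → new chain.
Insert 906: h=9, bucket 9 empty → new chain.
Insert 781: h=1, bucket 1 empty → new chain.
Insert 170: h=1, bucket 1 nonempty → append to chain.
Insert 178: h=9, bucket 9 nonempty → append to chain.
Insert 976: h=1, bucket 1 nonempty → append to chain.
Final buckets:
0: —
1: 781 -> 170 -> 976
2: 184
3: —
4: —
5: —
6: —
7: —
8: —
9: 906 -> 178
10: —
11: —
12: —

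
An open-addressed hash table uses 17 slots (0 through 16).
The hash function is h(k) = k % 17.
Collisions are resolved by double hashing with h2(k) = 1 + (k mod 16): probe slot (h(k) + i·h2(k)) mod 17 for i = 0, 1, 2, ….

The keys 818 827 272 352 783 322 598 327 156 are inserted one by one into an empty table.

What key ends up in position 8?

156

818 hashes to 2; slot 2 is free → place at 2.
827 hashes to 11; slot 11 is free → place at 11.
272 hashes to 0; slot 0 is free → place at 0.
352 hashes to 12; slot 12 is free → place at 12.
783 hashes to 1; slot 1 is free → place at 1.
322 hashes to 16; slot 16 is free → place at 16.
598 hashes to 3; slot 3 is free → place at 3.
327 hashes to 4; slot 4 is free → place at 4.
156 hashes to 3, h2=13; 3,16,12 taken → place at 8.
Table: [272, 783, 818, 598, 327, _, _, _, 156, _, _, 827, 352, _, _, _, 322]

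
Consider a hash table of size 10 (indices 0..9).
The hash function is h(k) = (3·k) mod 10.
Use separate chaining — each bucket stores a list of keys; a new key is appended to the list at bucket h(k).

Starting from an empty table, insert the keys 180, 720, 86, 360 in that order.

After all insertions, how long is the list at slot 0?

180 -> bucket 0
720 -> bucket 0 (collision)
86 -> bucket 8
360 -> bucket 0 (collision)
Final buckets:
0: 180 -> 720 -> 360
1: ∅
2: ∅
3: ∅
4: ∅
5: ∅
6: ∅
7: ∅
8: 86
9: ∅

3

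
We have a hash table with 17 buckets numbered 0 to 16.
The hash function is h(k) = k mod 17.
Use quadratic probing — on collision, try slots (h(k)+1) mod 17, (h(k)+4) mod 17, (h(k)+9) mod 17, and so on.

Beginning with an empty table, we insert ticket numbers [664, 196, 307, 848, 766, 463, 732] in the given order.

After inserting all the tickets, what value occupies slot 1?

Insert 664: h=1, slot 1 empty → index 1.
Insert 196: h=9, slot 9 empty → index 9.
Insert 307: h=1, slot 1 occupied → index 2.
Insert 848: h=15, slot 15 empty → index 15.
Insert 766: h=1, slots 1,2 occupied → index 5.
Insert 463: h=4, slot 4 empty → index 4.
Insert 732: h=1, slots 1,2,5 occupied → index 10.
Table: [∅, 664, 307, ∅, 463, 766, ∅, ∅, ∅, 196, 732, ∅, ∅, ∅, ∅, 848, ∅]

664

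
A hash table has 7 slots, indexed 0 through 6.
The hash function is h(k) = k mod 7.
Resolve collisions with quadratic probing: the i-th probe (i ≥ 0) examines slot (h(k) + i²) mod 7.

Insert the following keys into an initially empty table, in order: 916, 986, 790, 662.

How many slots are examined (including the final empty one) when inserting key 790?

916 hashes to 6; slot 6 is free => place at 6.
986 hashes to 6; 6 taken => place at 0.
790 hashes to 6; 6,0 taken => place at 3.
662 hashes to 4; slot 4 is free => place at 4.
Table: [986, —, —, 790, 662, —, 916]

3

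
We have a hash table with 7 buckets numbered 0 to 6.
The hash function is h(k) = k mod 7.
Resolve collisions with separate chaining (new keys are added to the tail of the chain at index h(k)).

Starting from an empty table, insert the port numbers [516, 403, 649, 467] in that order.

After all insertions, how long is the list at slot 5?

3

Insert 516: h=5, bucket 5 empty -> new chain.
Insert 403: h=4, bucket 4 empty -> new chain.
Insert 649: h=5, bucket 5 nonempty -> append to chain.
Insert 467: h=5, bucket 5 nonempty -> append to chain.
Final buckets:
0: —
1: —
2: —
3: —
4: 403
5: 516 -> 649 -> 467
6: —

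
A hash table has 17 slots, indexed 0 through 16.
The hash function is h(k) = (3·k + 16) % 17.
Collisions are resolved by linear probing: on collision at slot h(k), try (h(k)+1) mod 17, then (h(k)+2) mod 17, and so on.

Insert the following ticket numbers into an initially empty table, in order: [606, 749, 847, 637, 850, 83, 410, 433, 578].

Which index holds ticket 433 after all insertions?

8

606 hashes to 15; slot 15 is free -> place at 15.
749 hashes to 2; slot 2 is free -> place at 2.
847 hashes to 7; slot 7 is free -> place at 7.
637 hashes to 6; slot 6 is free -> place at 6.
850 hashes to 16; slot 16 is free -> place at 16.
83 hashes to 10; slot 10 is free -> place at 10.
410 hashes to 5; slot 5 is free -> place at 5.
433 hashes to 6; 6,7 taken -> place at 8.
578 hashes to 16; 16 taken -> place at 0.
Table: [578, _, 749, _, _, 410, 637, 847, 433, _, 83, _, _, _, _, 606, 850]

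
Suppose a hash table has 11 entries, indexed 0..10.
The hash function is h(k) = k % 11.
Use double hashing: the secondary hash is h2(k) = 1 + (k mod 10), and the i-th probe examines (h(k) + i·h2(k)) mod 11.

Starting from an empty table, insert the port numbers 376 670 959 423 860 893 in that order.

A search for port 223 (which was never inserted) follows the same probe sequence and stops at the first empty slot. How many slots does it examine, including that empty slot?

2

Insert 376: h=2, slot 2 empty => index 2.
Insert 670: h=10, slot 10 empty => index 10.
Insert 959: h=2, h2=10, slot 2 occupied => index 1.
Insert 423: h=5, slot 5 empty => index 5.
Insert 860: h=2, h2=1, slot 2 occupied => index 3.
Insert 893: h=2, h2=4, slot 2 occupied => index 6.
Table: [., 959, 376, 860, ., 423, 893, ., ., ., 670]
Lookup 223: h=3, h2=4, probe 3,7 → slot 7 empty, not found.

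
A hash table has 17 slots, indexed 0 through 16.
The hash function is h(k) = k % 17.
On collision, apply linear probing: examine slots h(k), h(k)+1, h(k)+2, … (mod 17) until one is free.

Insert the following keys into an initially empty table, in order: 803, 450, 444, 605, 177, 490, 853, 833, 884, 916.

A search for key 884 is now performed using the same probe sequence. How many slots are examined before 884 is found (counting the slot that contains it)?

2

Insert 803: h=4, slot 4 empty => index 4.
Insert 450: h=8, slot 8 empty => index 8.
Insert 444: h=2, slot 2 empty => index 2.
Insert 605: h=10, slot 10 empty => index 10.
Insert 177: h=7, slot 7 empty => index 7.
Insert 490: h=14, slot 14 empty => index 14.
Insert 853: h=3, slot 3 empty => index 3.
Insert 833: h=0, slot 0 empty => index 0.
Insert 884: h=0, slot 0 occupied => index 1.
Insert 916: h=15, slot 15 empty => index 15.
Table: [833, 884, 444, 853, 803, ∅, ∅, 177, 450, ∅, 605, ∅, ∅, ∅, 490, 916, ∅]
Lookup 884: h=0, probe 0,1 → found at 1.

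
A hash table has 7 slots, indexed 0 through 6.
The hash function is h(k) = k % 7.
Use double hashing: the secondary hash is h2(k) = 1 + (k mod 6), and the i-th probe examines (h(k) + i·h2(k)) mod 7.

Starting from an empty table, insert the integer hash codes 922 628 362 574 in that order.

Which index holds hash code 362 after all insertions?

1

922: h=5 => slot 5
628: h=5, h2=5, probe 5,3 => slot 3
362: h=5, h2=3, probe 5,1 => slot 1
574: h=0 => slot 0
Table: [574, 362, ., 628, ., 922, .]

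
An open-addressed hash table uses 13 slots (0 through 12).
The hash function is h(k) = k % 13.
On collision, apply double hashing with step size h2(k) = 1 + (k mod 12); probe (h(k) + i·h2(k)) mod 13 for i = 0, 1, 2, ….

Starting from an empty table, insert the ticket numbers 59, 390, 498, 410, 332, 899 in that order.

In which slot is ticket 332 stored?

Insert 59: h=7, slot 7 empty -> index 7.
Insert 390: h=0, slot 0 empty -> index 0.
Insert 498: h=4, slot 4 empty -> index 4.
Insert 410: h=7, h2=3, slot 7 occupied -> index 10.
Insert 332: h=7, h2=9, slot 7 occupied -> index 3.
Insert 899: h=2, slot 2 empty -> index 2.
Table: [390, ∅, 899, 332, 498, ∅, ∅, 59, ∅, ∅, 410, ∅, ∅]

3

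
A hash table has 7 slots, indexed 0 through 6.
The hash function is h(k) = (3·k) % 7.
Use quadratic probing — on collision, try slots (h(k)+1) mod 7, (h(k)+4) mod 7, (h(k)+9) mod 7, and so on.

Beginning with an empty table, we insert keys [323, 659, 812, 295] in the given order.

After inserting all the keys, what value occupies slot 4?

323: h=3 → slot 3
659: h=3, probe 3,4 → slot 4
812: h=0 → slot 0
295: h=3, probe 3,4,0,5 → slot 5
Table: [812, —, —, 323, 659, 295, —]

659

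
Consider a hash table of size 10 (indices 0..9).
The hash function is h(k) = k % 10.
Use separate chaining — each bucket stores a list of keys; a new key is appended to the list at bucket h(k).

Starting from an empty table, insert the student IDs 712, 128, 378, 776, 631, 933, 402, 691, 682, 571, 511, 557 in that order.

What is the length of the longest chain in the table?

712 → bucket 2
128 → bucket 8
378 → bucket 8 (collision)
776 → bucket 6
631 → bucket 1
933 → bucket 3
402 → bucket 2 (collision)
691 → bucket 1 (collision)
682 → bucket 2 (collision)
571 → bucket 1 (collision)
511 → bucket 1 (collision)
557 → bucket 7
Final buckets:
0: _
1: 631 -> 691 -> 571 -> 511
2: 712 -> 402 -> 682
3: 933
4: _
5: _
6: 776
7: 557
8: 128 -> 378
9: _

4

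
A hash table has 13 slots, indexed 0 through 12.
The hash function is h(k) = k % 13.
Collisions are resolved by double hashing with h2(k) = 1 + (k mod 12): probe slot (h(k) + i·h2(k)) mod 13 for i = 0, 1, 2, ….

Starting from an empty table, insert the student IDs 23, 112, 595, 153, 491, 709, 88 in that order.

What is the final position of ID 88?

23 hashes to 10; slot 10 is free => place at 10.
112 hashes to 8; slot 8 is free => place at 8.
595 hashes to 10, h2=8; 10 taken => place at 5.
153 hashes to 10, h2=10; 10 taken => place at 7.
491 hashes to 10, h2=12; 10 taken => place at 9.
709 hashes to 7, h2=2; 7,9 taken => place at 11.
88 hashes to 10, h2=5; 10 taken => place at 2.
Table: [-, -, 88, -, -, 595, -, 153, 112, 491, 23, 709, -]

2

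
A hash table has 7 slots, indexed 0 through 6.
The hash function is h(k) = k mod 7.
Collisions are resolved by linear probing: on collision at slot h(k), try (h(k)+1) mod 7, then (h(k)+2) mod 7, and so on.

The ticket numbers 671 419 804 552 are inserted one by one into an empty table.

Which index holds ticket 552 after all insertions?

2

671: h=6 => slot 6
419: h=6, probe 6,0 => slot 0
804: h=6, probe 6,0,1 => slot 1
552: h=6, probe 6,0,1,2 => slot 2
Table: [419, 804, 552, ∅, ∅, ∅, 671]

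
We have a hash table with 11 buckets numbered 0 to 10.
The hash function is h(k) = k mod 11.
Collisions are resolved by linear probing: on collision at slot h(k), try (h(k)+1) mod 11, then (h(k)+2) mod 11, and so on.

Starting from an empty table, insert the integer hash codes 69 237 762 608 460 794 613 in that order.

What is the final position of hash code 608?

69 hashes to 3; slot 3 is free => place at 3.
237 hashes to 6; slot 6 is free => place at 6.
762 hashes to 3; 3 taken => place at 4.
608 hashes to 3; 3,4 taken => place at 5.
460 hashes to 9; slot 9 is free => place at 9.
794 hashes to 2; slot 2 is free => place at 2.
613 hashes to 8; slot 8 is free => place at 8.
Table: [∅, ∅, 794, 69, 762, 608, 237, ∅, 613, 460, ∅]

5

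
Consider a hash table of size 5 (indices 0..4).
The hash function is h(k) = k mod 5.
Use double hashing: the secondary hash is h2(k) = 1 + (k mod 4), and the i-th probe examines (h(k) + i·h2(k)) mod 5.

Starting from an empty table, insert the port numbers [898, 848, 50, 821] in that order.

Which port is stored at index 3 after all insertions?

898

Insert 898: h=3, slot 3 empty -> index 3.
Insert 848: h=3, h2=1, slot 3 occupied -> index 4.
Insert 50: h=0, slot 0 empty -> index 0.
Insert 821: h=1, slot 1 empty -> index 1.
Table: [50, 821, ., 898, 848]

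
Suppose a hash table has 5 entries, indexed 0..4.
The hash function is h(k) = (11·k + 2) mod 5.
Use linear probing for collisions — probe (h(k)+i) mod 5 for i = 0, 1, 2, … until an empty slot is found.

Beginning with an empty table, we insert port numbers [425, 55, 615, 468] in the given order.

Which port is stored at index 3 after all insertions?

425 hashes to 2; slot 2 is free -> place at 2.
55 hashes to 2; 2 taken -> place at 3.
615 hashes to 2; 2,3 taken -> place at 4.
468 hashes to 0; slot 0 is free -> place at 0.
Table: [468, —, 425, 55, 615]

55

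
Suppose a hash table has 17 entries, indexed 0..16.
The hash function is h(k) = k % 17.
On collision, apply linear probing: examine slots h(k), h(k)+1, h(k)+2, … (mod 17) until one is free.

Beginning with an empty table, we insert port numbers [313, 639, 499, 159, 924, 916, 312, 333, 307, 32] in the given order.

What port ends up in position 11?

313 hashes to 7; slot 7 is free → place at 7.
639 hashes to 10; slot 10 is free → place at 10.
499 hashes to 6; slot 6 is free → place at 6.
159 hashes to 6; 6,7 taken → place at 8.
924 hashes to 6; 6,7,8 taken → place at 9.
916 hashes to 15; slot 15 is free → place at 15.
312 hashes to 6; 6,7,8,9,10 taken → place at 11.
333 hashes to 10; 10,11 taken → place at 12.
307 hashes to 1; slot 1 is free → place at 1.
32 hashes to 15; 15 taken → place at 16.
Table: [_, 307, _, _, _, _, 499, 313, 159, 924, 639, 312, 333, _, _, 916, 32]

312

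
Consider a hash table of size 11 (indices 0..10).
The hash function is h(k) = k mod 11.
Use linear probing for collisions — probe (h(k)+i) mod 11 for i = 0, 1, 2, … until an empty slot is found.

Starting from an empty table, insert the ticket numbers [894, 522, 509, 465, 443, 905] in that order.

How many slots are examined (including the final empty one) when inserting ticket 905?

6

Insert 894: h=3, slot 3 empty → index 3.
Insert 522: h=5, slot 5 empty → index 5.
Insert 509: h=3, slot 3 occupied → index 4.
Insert 465: h=3, slots 3,4,5 occupied → index 6.
Insert 443: h=3, slots 3,4,5,6 occupied → index 7.
Insert 905: h=3, slots 3,4,5,6,7 occupied → index 8.
Table: [-, -, -, 894, 509, 522, 465, 443, 905, -, -]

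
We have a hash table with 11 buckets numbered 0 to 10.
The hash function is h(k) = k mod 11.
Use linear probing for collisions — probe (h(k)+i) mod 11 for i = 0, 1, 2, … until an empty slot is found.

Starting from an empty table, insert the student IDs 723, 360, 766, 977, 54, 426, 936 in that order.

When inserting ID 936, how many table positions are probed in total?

723: h=8 → slot 8
360: h=8, probe 8,9 → slot 9
766: h=7 → slot 7
977: h=9, probe 9,10 → slot 10
54: h=10, probe 10,0 → slot 0
426: h=8, probe 8,9,10,0,1 → slot 1
936: h=1, probe 1,2 → slot 2
Table: [54, 426, 936, ∅, ∅, ∅, ∅, 766, 723, 360, 977]

2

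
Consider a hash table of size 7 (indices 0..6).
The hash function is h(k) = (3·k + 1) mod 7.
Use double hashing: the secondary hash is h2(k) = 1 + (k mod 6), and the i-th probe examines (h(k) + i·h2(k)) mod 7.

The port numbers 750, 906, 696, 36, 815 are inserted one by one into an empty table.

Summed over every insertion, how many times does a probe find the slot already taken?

5

750 hashes to 4; slot 4 is free -> place at 4.
906 hashes to 3; slot 3 is free -> place at 3.
696 hashes to 3, h2=1; 3,4 taken -> place at 5.
36 hashes to 4, h2=1; 4,5 taken -> place at 6.
815 hashes to 3, h2=6; 3 taken -> place at 2.
Table: [—, —, 815, 906, 750, 696, 36]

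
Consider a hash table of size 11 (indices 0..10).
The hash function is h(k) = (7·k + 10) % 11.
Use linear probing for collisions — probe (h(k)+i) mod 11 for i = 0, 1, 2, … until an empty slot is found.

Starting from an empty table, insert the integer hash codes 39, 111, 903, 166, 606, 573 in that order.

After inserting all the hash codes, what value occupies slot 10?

39: h=8 -> slot 8
111: h=6 -> slot 6
903: h=6, probe 6,7 -> slot 7
166: h=6, probe 6,7,8,9 -> slot 9
606: h=6, probe 6,7,8,9,10 -> slot 10
573: h=6, probe 6,7,8,9,10,0 -> slot 0
Table: [573, ∅, ∅, ∅, ∅, ∅, 111, 903, 39, 166, 606]

606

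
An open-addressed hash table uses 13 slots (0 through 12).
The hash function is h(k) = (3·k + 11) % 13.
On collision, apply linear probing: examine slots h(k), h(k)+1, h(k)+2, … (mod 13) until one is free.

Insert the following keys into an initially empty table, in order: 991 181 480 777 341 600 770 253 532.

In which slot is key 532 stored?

991: h=7 => slot 7
181: h=8 => slot 8
480: h=8, probe 8,9 => slot 9
777: h=2 => slot 2
341: h=7, probe 7,8,9,10 => slot 10
600: h=4 => slot 4
770: h=7, probe 7,8,9,10,11 => slot 11
253: h=3 => slot 3
532: h=8, probe 8,9,10,11,12 => slot 12
Table: [_, _, 777, 253, 600, _, _, 991, 181, 480, 341, 770, 532]

12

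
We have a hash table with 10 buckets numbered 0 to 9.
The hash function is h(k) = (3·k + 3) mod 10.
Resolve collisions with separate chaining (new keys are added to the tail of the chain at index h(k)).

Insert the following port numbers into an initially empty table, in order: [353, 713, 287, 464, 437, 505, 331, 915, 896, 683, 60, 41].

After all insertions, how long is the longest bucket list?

353 → bucket 2
713 → bucket 2 (collision)
287 → bucket 4
464 → bucket 5
437 → bucket 4 (collision)
505 → bucket 8
331 → bucket 6
915 → bucket 8 (collision)
896 → bucket 1
683 → bucket 2 (collision)
60 → bucket 3
41 → bucket 6 (collision)
Final buckets:
0: ∅
1: 896
2: 353 -> 713 -> 683
3: 60
4: 287 -> 437
5: 464
6: 331 -> 41
7: ∅
8: 505 -> 915
9: ∅

3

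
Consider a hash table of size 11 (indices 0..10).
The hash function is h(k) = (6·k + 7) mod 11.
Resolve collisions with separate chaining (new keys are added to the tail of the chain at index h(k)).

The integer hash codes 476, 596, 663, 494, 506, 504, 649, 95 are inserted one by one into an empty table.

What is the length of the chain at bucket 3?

2

476 -> bucket 3
596 -> bucket 8
663 -> bucket 3 (collision)
494 -> bucket 1
506 -> bucket 7
504 -> bucket 6
649 -> bucket 7 (collision)
95 -> bucket 5
Final buckets:
0: -
1: 494
2: -
3: 476 -> 663
4: -
5: 95
6: 504
7: 506 -> 649
8: 596
9: -
10: -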